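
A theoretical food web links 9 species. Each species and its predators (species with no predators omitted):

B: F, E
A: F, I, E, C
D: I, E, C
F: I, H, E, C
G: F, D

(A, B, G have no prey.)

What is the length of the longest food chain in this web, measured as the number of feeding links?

2 links

One longest chain: A → F → I.
It has 3 species and 2 links.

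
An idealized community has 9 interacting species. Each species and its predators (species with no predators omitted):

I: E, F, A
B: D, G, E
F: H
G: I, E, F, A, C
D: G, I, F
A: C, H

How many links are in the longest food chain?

One longest chain: B → D → G → I → A → C.
It has 6 species and 5 links.

5 links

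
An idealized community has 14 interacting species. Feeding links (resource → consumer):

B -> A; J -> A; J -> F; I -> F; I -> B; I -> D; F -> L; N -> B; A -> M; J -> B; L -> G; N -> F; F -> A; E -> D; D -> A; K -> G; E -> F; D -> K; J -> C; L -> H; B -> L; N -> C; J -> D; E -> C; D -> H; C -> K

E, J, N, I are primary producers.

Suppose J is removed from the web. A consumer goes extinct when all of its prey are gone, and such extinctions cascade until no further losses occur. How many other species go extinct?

Remove J.
Every predator of it retains at least one other prey: B still has N, I; F still has E, N, I; C still has E, N; D still has E, I; A still has B, F, D.
No consumer loses all prey, so no secondary extinctions occur.

0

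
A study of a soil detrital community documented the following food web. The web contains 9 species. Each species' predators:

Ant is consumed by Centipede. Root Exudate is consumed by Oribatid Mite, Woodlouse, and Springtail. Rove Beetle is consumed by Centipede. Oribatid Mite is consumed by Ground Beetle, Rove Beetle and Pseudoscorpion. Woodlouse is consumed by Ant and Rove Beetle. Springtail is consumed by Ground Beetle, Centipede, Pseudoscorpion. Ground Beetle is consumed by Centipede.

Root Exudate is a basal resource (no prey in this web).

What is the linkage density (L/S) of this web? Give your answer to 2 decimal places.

There are L = 14 links among S = 9 species.
L/S = 14/9 = 1.5556 ≈ 1.56.

L/S = 1.56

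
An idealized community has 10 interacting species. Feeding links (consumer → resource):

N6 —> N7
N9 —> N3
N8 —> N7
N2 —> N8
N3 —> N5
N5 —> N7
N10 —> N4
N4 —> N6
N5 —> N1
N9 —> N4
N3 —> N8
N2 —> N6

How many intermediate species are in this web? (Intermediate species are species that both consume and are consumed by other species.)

Intermediate species (has both prey and predators): N6, N8, N5, N4, N3.
Count: 5.

5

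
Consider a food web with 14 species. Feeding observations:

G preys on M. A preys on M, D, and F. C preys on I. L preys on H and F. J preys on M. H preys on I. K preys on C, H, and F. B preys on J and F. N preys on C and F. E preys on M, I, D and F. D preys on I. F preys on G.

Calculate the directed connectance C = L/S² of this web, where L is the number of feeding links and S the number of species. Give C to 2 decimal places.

The web has S = 14 species and L = 22 feeding links.
C = L / S² = 22 / 196 = 0.1122 ≈ 0.11.

C = 0.11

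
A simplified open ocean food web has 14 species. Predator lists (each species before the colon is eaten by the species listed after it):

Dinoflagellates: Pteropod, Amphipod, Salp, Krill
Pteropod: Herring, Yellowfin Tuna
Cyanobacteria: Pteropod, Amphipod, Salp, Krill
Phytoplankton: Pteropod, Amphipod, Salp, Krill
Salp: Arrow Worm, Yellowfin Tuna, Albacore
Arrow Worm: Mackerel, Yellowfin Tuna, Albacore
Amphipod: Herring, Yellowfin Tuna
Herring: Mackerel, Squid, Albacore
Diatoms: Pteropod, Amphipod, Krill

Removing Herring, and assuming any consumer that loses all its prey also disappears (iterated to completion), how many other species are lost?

Remove Herring.
Round 1: Squid (all prey gone) → extinct.
No further losses. Total secondary extinctions: 1.

1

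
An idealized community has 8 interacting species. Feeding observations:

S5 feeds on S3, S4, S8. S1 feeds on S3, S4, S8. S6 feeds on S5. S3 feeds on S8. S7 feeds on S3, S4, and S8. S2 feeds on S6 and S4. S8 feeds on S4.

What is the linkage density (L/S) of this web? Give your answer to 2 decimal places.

There are L = 14 links among S = 8 species.
L/S = 14/8 = 1.7500 ≈ 1.75.

L/S = 1.75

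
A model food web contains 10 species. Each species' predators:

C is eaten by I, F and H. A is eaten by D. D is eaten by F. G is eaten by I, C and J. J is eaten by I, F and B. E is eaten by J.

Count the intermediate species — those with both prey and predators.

Intermediate species (has both prey and predators): J, D, C.
Count: 3.

3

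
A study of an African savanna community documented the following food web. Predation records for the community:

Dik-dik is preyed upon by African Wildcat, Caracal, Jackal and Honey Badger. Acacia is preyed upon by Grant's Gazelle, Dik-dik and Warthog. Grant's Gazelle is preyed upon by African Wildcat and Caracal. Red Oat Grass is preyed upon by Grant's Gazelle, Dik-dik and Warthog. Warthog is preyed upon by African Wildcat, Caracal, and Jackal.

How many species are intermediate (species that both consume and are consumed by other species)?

3

Intermediate species (has both prey and predators): Warthog, Grant's Gazelle, Dik-dik.
Count: 3.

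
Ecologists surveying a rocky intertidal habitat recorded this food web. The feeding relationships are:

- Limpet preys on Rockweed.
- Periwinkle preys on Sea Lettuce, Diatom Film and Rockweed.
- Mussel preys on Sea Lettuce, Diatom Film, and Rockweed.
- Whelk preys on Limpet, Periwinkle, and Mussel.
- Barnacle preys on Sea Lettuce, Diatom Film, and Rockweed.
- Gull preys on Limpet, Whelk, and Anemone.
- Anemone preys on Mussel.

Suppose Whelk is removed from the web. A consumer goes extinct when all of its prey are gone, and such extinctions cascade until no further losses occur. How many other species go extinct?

0

Remove Whelk.
Every predator of it retains at least one other prey: Gull still has Limpet, Anemone.
No consumer loses all prey, so no secondary extinctions occur.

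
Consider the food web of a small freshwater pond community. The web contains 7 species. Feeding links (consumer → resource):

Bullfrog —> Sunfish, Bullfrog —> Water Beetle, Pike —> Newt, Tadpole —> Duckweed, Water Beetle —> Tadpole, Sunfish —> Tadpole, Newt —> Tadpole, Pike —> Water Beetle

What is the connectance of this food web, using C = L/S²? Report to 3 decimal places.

The web has S = 7 species and L = 8 feeding links.
C = L / S² = 8 / 49 = 0.1633 ≈ 0.163.

C = 0.163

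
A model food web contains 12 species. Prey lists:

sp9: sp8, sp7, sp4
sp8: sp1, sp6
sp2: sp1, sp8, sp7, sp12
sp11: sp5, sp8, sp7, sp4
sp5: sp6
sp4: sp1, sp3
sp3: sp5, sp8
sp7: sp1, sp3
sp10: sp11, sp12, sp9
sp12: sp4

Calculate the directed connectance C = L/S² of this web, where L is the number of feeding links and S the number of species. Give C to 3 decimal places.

The web has S = 12 species and L = 24 feeding links.
C = L / S² = 24 / 144 = 0.1667 ≈ 0.167.

C = 0.167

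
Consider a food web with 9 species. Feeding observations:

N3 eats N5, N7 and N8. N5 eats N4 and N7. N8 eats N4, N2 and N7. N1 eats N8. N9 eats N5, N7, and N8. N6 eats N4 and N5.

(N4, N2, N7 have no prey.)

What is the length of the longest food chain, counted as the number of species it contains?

One longest chain: N4 → N5 → N3.
It has 3 species and 2 links.

3 species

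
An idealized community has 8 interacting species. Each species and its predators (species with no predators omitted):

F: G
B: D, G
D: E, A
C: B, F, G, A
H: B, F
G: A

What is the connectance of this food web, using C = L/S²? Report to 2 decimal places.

The web has S = 8 species and L = 12 feeding links.
C = L / S² = 12 / 64 = 0.1875 ≈ 0.19.

C = 0.19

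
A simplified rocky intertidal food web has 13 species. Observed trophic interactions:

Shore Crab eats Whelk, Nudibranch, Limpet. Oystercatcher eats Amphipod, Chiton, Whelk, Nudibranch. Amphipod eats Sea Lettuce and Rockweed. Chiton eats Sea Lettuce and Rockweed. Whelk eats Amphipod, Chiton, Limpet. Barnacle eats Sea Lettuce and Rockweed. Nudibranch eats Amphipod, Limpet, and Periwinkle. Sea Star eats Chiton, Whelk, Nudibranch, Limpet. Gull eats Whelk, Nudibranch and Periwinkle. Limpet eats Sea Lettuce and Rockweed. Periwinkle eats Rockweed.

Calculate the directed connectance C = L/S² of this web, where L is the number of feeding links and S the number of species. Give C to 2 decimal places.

The web has S = 13 species and L = 29 feeding links.
C = L / S² = 29 / 169 = 0.1716 ≈ 0.17.

C = 0.17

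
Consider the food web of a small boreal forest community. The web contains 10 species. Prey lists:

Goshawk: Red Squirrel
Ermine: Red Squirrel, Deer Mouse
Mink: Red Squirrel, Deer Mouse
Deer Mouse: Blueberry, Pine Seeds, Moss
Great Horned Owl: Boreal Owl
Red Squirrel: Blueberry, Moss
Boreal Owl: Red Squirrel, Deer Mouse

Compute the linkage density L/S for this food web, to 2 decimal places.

L/S = 1.30

There are L = 13 links among S = 10 species.
L/S = 13/10 = 1.3000 ≈ 1.30.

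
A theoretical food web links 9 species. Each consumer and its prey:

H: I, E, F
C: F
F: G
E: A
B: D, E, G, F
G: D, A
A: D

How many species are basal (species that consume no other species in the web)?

2

Basal species (no prey listed): D, I.
Count: 2.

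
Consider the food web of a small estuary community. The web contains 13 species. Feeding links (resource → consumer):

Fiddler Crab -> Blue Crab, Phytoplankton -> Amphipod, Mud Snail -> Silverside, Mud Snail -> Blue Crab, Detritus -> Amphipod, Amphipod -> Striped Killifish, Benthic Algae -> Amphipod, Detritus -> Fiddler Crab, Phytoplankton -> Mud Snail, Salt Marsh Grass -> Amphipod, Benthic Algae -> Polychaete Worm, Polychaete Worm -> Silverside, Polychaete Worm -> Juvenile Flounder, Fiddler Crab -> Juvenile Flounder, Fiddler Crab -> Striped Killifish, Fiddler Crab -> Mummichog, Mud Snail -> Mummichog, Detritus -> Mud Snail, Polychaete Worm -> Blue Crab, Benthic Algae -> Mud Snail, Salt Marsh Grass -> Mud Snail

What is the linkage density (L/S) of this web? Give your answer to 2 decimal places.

There are L = 21 links among S = 13 species.
L/S = 21/13 = 1.6154 ≈ 1.62.

L/S = 1.62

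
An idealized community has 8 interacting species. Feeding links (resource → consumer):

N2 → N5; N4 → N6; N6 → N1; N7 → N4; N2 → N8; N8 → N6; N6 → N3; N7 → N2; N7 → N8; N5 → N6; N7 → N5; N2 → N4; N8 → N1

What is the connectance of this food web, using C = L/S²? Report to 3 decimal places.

C = 0.203

The web has S = 8 species and L = 13 feeding links.
C = L / S² = 13 / 64 = 0.2031 ≈ 0.203.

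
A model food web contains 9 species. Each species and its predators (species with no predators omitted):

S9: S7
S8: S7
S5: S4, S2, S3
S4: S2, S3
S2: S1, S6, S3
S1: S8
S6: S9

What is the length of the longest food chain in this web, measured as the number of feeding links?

5 links

One longest chain: S5 → S4 → S2 → S6 → S9 → S7.
It has 6 species and 5 links.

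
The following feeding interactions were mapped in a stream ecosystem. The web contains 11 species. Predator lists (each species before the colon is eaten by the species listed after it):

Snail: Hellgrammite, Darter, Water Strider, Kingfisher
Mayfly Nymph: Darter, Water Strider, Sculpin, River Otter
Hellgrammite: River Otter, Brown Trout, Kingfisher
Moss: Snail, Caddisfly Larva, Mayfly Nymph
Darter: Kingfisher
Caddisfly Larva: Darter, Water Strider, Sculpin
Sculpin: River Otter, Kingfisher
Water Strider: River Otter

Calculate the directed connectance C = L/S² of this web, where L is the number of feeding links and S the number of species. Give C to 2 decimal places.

The web has S = 11 species and L = 21 feeding links.
C = L / S² = 21 / 121 = 0.1736 ≈ 0.17.

C = 0.17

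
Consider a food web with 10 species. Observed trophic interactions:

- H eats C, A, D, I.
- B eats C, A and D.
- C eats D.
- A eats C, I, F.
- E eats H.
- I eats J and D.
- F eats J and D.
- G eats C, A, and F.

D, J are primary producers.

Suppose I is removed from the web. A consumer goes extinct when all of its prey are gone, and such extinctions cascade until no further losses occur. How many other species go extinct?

Remove I.
Every predator of it retains at least one other prey: A still has F, C; H still has D, C, A.
No consumer loses all prey, so no secondary extinctions occur.

0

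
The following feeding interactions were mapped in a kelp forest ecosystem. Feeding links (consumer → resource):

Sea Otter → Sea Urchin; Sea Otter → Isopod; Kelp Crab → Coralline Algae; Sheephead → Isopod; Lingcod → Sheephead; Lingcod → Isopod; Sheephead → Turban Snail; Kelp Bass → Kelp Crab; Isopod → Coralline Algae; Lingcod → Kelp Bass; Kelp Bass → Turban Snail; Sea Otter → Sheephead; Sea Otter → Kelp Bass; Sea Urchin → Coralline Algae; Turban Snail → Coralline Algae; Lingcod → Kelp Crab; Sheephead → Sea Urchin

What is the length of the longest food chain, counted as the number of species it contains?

One longest chain: Coralline Algae → Sea Urchin → Sheephead → Lingcod.
It has 4 species and 3 links.

4 species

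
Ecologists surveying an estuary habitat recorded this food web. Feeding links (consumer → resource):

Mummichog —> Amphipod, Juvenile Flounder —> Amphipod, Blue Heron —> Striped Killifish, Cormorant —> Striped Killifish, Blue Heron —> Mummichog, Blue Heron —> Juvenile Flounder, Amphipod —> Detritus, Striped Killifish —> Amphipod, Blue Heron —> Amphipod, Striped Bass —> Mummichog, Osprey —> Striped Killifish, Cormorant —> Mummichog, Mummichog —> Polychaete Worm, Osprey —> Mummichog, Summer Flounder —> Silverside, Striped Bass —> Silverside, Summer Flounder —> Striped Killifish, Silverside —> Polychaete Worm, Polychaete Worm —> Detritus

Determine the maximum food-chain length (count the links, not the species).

3 links

One longest chain: Detritus → Amphipod → Juvenile Flounder → Blue Heron.
It has 4 species and 3 links.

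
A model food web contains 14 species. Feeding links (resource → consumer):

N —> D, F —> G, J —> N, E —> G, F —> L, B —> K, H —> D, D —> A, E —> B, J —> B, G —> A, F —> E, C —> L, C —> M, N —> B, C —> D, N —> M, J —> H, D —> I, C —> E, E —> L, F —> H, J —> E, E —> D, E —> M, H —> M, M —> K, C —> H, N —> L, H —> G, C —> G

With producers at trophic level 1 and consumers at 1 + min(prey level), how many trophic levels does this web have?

Producers (level 1): F, J, C.
Following each consumer down to its lowest-level prey: F → G → A (levels 1 through 3).
All prey of A (G 2, D 2) are at level 2 or above, so A is at level 1 + 2 = 3.
Every consumer has at least one prey at level 2 or below, so none exceeds level 3.

3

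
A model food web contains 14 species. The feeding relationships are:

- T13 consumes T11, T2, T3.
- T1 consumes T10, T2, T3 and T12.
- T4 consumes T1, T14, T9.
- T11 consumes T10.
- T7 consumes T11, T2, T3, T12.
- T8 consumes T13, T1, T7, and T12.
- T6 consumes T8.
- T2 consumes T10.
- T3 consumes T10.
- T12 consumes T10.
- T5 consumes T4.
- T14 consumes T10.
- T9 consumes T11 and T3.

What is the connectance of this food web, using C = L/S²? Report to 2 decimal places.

C = 0.14

The web has S = 14 species and L = 27 feeding links.
C = L / S² = 27 / 196 = 0.1378 ≈ 0.14.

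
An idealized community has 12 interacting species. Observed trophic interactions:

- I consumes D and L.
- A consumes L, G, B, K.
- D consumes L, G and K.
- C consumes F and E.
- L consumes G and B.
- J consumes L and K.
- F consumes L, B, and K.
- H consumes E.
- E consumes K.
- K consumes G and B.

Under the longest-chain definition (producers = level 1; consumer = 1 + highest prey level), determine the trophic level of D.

B is a producer → level 1.
L eats B (level 1); other prey at levels: G 1 → level 2.
D eats L (level 2); other prey at levels: G 1, K 2 → level 3.

Trophic level 3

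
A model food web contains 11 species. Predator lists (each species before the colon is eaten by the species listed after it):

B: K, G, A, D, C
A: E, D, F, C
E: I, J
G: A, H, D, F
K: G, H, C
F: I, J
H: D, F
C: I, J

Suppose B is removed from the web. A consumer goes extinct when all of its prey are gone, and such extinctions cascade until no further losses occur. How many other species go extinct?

10

Remove B.
Round 1: K (all prey gone) → extinct.
Round 2: G (all prey gone) → extinct.
Round 3: A (all prey gone), H (all prey gone) → extinct.
Round 4: E (all prey gone), D (all prey gone), F (all prey gone), C (all prey gone) → extinct.
Round 5: I (all prey gone), J (all prey gone) → extinct.
No further losses. Total secondary extinctions: 10.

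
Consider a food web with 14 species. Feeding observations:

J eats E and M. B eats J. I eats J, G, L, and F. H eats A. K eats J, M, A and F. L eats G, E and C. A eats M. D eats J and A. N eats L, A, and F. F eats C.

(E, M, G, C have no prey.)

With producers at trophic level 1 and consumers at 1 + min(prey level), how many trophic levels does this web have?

3

Producers (level 1): E, M, G, C.
Following each consumer down to its lowest-level prey: E → J → B (levels 1 through 3).
All prey of B (J 2) are at level 2 or above, so B is at level 1 + 2 = 3.
Every consumer has at least one prey at level 2 or below, so none exceeds level 3.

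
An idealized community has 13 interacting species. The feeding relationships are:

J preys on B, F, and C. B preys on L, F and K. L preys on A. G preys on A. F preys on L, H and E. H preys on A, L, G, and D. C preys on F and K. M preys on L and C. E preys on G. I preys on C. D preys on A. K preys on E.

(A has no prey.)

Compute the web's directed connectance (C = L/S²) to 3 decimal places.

C = 0.136

The web has S = 13 species and L = 23 feeding links.
C = L / S² = 23 / 169 = 0.1361 ≈ 0.136.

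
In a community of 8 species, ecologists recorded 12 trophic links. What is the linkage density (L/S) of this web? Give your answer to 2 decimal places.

L/S = 1.50

There are L = 12 links among S = 8 species.
L/S = 12/8 = 1.5000 ≈ 1.50.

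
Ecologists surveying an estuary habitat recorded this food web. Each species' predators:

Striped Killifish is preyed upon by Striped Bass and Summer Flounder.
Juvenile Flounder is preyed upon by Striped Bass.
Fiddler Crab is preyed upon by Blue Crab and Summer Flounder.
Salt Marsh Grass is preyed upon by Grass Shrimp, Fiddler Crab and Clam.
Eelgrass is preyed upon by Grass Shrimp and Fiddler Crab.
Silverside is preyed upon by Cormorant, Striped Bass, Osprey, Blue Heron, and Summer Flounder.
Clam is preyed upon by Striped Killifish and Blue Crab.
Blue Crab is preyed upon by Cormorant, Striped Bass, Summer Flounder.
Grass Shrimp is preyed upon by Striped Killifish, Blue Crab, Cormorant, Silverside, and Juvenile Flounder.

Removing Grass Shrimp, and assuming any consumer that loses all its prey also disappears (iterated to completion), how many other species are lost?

4

Remove Grass Shrimp.
Round 1: Silverside (all prey gone), Juvenile Flounder (all prey gone) → extinct.
Round 2: Blue Heron (all prey gone), Osprey (all prey gone) → extinct.
No further losses. Total secondary extinctions: 4.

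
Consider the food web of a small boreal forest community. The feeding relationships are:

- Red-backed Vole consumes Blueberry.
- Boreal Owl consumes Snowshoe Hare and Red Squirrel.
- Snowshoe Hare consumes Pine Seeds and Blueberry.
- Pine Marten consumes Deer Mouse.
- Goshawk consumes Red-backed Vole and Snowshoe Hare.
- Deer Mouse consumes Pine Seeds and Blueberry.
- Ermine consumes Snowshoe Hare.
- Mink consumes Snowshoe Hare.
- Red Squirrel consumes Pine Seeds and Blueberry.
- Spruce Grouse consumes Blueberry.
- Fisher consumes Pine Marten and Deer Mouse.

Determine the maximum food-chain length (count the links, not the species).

One longest chain: Pine Seeds → Deer Mouse → Pine Marten → Fisher.
It has 4 species and 3 links.

3 links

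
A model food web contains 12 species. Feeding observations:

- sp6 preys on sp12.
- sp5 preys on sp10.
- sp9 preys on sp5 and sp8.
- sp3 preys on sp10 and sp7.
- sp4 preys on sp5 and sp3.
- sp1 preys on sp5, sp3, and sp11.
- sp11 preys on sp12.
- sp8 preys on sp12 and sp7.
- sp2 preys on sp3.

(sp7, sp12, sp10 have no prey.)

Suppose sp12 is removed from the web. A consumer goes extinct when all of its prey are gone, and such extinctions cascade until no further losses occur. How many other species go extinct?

2

Remove sp12.
Round 1: sp6 (all prey gone), sp11 (all prey gone) → extinct.
No further losses. Total secondary extinctions: 2.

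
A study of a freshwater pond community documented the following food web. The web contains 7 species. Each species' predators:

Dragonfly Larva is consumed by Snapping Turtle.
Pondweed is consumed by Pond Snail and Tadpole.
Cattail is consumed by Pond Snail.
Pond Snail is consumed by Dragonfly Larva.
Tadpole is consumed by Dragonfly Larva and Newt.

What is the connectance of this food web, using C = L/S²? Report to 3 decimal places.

C = 0.143

The web has S = 7 species and L = 7 feeding links.
C = L / S² = 7 / 49 = 0.1429 ≈ 0.143.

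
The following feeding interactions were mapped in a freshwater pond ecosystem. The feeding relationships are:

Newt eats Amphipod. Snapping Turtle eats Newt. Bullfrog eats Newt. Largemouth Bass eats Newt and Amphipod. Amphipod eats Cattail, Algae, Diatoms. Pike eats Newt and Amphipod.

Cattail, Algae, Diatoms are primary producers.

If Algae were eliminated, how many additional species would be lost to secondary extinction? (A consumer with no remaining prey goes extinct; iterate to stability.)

Remove Algae.
Every predator of it retains at least one other prey: Amphipod still has Cattail, Diatoms.
No consumer loses all prey, so no secondary extinctions occur.

0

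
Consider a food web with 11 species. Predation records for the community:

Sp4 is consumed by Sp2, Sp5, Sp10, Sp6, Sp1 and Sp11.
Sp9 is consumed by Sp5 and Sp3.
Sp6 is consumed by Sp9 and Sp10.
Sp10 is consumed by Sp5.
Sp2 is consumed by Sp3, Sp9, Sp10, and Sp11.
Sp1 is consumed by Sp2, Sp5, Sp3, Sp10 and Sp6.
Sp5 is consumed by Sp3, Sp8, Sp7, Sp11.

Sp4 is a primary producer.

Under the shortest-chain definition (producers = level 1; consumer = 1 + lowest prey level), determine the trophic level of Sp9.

Sp4 is a producer → level 1.
Sp2 eats Sp4 → level 2.
Sp9 eats Sp2 → level 3.
No prey of Sp9 is below level 2, so 3 is the minimum.

Trophic level 3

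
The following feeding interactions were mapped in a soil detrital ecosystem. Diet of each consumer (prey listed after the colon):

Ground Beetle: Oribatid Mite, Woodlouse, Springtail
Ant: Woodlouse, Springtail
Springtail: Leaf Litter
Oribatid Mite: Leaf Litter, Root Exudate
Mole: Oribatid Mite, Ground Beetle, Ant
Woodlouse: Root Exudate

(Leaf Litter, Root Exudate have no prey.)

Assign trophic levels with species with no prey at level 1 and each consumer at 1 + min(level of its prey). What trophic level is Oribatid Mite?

Leaf Litter has no prey (basal) → level 1.
Oribatid Mite eats Leaf Litter → level 2.

Trophic level 2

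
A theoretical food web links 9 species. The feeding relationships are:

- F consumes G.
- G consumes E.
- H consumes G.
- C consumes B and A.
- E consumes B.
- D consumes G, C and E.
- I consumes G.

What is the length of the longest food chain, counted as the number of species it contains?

4 species

One longest chain: B → E → G → I.
It has 4 species and 3 links.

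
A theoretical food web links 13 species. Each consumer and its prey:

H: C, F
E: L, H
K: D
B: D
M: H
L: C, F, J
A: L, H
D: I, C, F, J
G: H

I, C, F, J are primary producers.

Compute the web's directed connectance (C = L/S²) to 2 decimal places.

The web has S = 13 species and L = 17 feeding links.
C = L / S² = 17 / 169 = 0.1006 ≈ 0.10.

C = 0.10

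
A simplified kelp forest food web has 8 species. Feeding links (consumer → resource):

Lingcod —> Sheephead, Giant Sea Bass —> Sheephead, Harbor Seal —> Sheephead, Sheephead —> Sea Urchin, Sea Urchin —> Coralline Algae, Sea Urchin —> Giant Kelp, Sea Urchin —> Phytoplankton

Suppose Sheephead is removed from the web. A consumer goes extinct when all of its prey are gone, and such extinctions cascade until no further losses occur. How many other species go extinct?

3

Remove Sheephead.
Round 1: Giant Sea Bass (all prey gone), Harbor Seal (all prey gone), Lingcod (all prey gone) → extinct.
No further losses. Total secondary extinctions: 3.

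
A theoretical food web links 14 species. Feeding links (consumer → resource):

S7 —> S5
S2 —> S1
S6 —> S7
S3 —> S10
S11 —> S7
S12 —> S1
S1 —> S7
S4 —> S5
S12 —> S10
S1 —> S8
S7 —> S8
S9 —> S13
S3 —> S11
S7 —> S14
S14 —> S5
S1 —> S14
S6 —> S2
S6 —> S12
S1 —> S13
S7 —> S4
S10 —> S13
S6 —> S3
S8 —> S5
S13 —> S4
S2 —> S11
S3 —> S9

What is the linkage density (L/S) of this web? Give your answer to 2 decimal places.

There are L = 26 links among S = 14 species.
L/S = 26/14 = 1.8571 ≈ 1.86.

L/S = 1.86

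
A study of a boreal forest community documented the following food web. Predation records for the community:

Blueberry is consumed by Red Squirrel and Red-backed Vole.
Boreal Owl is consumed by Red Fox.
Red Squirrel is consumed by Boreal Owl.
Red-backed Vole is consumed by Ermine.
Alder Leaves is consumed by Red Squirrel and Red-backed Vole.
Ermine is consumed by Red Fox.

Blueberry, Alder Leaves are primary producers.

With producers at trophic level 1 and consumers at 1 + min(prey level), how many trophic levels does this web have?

Producers (level 1): Blueberry, Alder Leaves.
Following each consumer down to its lowest-level prey: Blueberry → Red-backed Vole → Ermine → Red Fox (levels 1 through 4).
All prey of Red Fox (Ermine 3, Boreal Owl 3) are at level 3 or above, so Red Fox is at level 1 + 3 = 4.
Every consumer has at least one prey at level 3 or below, so none exceeds level 4.

4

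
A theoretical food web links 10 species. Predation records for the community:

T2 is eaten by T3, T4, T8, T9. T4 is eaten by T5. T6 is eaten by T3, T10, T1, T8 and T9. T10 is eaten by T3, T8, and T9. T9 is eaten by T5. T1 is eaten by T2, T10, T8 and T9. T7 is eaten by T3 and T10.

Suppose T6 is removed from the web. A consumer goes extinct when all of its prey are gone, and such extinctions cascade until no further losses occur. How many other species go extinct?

Remove T6.
Round 1: T1 (all prey gone) → extinct.
Round 2: T2 (all prey gone) → extinct.
Round 3: T4 (all prey gone) → extinct.
No further losses. Total secondary extinctions: 3.

3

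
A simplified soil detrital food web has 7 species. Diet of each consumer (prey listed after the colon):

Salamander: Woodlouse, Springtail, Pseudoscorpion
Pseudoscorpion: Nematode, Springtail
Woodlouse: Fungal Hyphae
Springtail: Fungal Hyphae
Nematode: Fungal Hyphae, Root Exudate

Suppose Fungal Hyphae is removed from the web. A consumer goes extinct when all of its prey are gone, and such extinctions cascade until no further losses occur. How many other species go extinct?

Remove Fungal Hyphae.
Round 1: Woodlouse (all prey gone), Springtail (all prey gone) → extinct.
No further losses. Total secondary extinctions: 2.

2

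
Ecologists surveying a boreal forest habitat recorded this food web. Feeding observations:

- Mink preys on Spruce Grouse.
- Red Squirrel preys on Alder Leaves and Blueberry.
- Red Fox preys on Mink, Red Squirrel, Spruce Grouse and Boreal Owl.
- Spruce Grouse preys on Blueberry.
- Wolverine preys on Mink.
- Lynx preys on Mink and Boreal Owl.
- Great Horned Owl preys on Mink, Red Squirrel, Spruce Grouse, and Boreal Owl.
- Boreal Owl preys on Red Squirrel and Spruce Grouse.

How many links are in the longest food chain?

One longest chain: Blueberry → Spruce Grouse → Boreal Owl → Lynx.
It has 4 species and 3 links.

3 links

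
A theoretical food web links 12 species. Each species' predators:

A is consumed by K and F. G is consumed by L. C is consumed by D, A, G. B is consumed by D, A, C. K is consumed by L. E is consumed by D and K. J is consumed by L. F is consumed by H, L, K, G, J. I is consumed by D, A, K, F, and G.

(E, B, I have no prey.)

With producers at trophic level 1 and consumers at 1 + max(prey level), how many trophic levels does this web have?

6

Producers (level 1): E, B, I.
B → C → A → F → G → L gives L level 6.
No species has a prey at level 6, so no species reaches level 7.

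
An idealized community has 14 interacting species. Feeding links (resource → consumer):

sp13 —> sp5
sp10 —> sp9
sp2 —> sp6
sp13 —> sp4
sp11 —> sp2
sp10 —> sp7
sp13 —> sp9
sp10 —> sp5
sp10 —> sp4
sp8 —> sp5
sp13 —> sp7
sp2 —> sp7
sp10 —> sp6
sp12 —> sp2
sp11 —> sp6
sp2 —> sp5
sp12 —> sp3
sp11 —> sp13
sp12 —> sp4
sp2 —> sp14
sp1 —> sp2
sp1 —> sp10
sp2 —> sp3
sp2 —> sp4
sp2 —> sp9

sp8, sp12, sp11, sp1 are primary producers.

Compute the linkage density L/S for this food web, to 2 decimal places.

L/S = 1.79

There are L = 25 links among S = 14 species.
L/S = 25/14 = 1.7857 ≈ 1.79.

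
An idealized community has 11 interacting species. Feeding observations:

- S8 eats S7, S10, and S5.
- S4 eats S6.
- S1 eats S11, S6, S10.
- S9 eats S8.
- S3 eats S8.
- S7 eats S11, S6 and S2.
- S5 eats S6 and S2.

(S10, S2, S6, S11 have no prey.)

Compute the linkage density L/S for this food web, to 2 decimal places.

There are L = 14 links among S = 11 species.
L/S = 14/11 = 1.2727 ≈ 1.27.

L/S = 1.27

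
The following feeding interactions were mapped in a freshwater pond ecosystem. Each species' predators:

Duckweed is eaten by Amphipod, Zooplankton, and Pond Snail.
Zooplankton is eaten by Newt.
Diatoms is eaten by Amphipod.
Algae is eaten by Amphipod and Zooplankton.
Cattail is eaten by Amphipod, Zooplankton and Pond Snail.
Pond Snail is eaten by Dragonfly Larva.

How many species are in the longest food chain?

3 species

One longest chain: Cattail → Pond Snail → Dragonfly Larva.
It has 3 species and 2 links.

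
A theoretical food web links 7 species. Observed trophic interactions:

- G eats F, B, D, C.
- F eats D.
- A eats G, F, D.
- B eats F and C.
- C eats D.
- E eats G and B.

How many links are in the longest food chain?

One longest chain: D → C → B → G → E.
It has 5 species and 4 links.

4 links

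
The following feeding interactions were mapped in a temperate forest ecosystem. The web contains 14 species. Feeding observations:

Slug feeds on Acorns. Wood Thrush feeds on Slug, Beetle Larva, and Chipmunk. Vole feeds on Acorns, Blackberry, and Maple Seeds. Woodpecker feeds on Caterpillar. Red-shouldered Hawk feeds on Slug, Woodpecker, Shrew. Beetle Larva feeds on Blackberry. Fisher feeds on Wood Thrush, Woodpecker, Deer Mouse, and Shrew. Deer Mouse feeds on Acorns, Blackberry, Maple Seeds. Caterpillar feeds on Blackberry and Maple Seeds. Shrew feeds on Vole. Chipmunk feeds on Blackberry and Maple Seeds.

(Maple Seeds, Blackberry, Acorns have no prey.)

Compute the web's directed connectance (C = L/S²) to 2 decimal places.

The web has S = 14 species and L = 24 feeding links.
C = L / S² = 24 / 196 = 0.1224 ≈ 0.12.

C = 0.12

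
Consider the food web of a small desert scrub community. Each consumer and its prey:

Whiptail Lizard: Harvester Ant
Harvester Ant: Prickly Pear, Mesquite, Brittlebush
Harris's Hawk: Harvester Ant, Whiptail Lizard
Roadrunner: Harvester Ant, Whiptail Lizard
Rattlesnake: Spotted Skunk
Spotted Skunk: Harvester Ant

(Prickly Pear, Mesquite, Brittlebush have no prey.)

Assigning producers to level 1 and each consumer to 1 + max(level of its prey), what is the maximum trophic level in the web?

4

Producers (level 1): Prickly Pear, Mesquite, Brittlebush.
Prickly Pear → Harvester Ant → Whiptail Lizard → Roadrunner gives Roadrunner level 4.
No species has a prey at level 4, so no species reaches level 5.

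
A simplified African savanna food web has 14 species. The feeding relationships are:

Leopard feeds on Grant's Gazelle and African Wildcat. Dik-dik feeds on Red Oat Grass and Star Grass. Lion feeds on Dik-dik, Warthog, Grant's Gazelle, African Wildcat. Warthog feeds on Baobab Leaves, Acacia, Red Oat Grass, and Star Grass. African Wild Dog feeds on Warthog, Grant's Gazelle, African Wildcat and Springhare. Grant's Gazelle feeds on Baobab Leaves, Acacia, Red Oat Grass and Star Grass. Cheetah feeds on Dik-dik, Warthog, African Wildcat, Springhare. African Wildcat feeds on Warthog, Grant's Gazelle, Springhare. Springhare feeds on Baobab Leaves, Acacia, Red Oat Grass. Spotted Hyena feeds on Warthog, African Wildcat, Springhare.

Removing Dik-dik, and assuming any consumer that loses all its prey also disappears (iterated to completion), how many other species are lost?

Remove Dik-dik.
Every predator of it retains at least one other prey: Lion still has Warthog, Grant's Gazelle, African Wildcat; Cheetah still has Warthog, Springhare, African Wildcat.
No consumer loses all prey, so no secondary extinctions occur.

0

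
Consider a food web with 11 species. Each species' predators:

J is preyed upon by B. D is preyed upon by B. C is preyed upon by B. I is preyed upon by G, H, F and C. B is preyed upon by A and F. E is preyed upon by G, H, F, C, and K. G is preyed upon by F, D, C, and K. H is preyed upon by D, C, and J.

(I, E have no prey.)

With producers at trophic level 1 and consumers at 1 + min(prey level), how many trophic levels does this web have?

4

Producers (level 1): I, E.
Following each consumer down to its lowest-level prey: I → C → B → A (levels 1 through 4).
All prey of A (B 3) are at level 3 or above, so A is at level 1 + 3 = 4.
Every consumer has at least one prey at level 3 or below, so none exceeds level 4.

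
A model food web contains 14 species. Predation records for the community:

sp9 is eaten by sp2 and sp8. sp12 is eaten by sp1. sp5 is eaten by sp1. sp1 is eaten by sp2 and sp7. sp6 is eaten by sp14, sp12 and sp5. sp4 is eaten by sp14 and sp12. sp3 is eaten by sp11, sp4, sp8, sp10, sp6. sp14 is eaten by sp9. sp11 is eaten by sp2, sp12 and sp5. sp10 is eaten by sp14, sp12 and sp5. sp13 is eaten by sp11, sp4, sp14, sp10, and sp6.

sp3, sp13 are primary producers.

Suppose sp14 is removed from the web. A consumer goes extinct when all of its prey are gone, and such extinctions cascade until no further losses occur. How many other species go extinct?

1

Remove sp14.
Round 1: sp9 (all prey gone) → extinct.
No further losses. Total secondary extinctions: 1.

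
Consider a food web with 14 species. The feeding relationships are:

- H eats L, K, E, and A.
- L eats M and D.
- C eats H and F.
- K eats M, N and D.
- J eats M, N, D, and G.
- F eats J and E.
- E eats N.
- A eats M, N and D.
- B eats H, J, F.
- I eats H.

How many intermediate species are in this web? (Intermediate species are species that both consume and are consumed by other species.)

Intermediate species (has both prey and predators): A, E, L, J, K, F, H.
Count: 7.

7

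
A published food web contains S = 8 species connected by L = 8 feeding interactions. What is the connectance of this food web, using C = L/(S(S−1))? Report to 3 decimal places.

C = 0.143

The web has S = 8 species and L = 8 feeding links.
C = L / (S(S−1)) = 8 / 56 = 0.1429 ≈ 0.143.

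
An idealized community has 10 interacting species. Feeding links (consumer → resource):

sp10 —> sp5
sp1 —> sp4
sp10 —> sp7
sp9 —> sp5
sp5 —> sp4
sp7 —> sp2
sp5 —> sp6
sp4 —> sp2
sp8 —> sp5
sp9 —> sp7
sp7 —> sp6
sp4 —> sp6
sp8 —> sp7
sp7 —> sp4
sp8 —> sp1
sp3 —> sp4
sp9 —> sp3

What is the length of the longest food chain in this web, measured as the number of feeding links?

One longest chain: sp2 → sp4 → sp1 → sp8.
It has 4 species and 3 links.

3 links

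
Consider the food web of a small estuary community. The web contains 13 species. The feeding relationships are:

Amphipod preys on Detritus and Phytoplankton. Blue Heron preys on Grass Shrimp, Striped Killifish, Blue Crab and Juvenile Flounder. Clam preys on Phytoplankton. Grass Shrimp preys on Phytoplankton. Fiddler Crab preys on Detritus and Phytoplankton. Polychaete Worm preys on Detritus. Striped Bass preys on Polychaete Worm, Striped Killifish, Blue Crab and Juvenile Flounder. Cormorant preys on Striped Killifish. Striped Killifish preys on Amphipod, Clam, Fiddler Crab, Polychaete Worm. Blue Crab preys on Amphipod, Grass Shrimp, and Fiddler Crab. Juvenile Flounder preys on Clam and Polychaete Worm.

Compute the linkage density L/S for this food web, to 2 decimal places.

There are L = 25 links among S = 13 species.
L/S = 25/13 = 1.9231 ≈ 1.92.

L/S = 1.92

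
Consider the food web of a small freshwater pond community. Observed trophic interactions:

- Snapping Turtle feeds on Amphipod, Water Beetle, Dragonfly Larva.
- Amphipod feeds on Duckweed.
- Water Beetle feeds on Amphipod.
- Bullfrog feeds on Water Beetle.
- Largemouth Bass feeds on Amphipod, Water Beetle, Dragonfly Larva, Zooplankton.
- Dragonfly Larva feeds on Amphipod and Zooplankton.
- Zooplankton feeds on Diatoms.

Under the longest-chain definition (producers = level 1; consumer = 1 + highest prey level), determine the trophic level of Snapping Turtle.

Trophic level 4

Diatoms is a producer → level 1.
Zooplankton eats Diatoms → level 2.
Dragonfly Larva eats Zooplankton (level 2); other prey at levels: Amphipod 2 → level 3.
Snapping Turtle eats Dragonfly Larva (level 3); other prey at levels: Amphipod 2, Water Beetle 3 → level 4.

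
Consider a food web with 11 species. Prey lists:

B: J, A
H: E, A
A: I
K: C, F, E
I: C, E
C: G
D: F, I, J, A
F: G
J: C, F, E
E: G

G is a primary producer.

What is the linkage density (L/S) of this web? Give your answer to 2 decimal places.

There are L = 20 links among S = 11 species.
L/S = 20/11 = 1.8182 ≈ 1.82.

L/S = 1.82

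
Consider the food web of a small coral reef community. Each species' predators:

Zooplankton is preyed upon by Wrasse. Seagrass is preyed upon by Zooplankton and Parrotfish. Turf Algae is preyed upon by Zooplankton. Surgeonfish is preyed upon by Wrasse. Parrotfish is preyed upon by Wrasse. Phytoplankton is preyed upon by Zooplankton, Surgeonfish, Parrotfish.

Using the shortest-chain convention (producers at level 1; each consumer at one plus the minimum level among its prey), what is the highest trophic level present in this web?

Producers (level 1): Phytoplankton, Seagrass, Turf Algae.
Following each consumer down to its lowest-level prey: Phytoplankton → Surgeonfish → Wrasse (levels 1 through 3).
All prey of Wrasse (Surgeonfish 2, Zooplankton 2, Parrotfish 2) are at level 2 or above, so Wrasse is at level 1 + 2 = 3.
Every consumer has at least one prey at level 2 or below, so none exceeds level 3.

3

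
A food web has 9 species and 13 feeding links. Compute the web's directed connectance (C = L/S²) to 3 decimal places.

C = 0.160

The web has S = 9 species and L = 13 feeding links.
C = L / S² = 13 / 81 = 0.1605 ≈ 0.160.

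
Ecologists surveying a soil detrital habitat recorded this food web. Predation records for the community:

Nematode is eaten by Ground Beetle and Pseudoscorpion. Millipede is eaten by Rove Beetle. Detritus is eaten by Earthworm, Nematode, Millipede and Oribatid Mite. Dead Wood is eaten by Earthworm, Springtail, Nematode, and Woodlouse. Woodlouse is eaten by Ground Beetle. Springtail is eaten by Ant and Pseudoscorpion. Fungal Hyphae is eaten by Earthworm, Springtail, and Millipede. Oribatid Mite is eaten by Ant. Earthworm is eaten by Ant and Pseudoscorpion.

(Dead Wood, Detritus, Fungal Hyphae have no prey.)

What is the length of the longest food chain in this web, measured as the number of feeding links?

One longest chain: Dead Wood → Springtail → Ant.
It has 3 species and 2 links.

2 links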